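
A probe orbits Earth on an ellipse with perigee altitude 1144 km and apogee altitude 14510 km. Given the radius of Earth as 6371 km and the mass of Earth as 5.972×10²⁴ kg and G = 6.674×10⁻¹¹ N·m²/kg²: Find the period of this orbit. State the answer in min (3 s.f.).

μ = GM = 6.674×10⁻¹¹ × 5.972×10²⁴ = 3.986×10¹⁴ m³/s².
r_p = 6371 + 1144 = 7515.0 km = 7.5150×10⁶ m.
r_a = 6371 + 14510 = 20881 km = 2.0881×10⁷ m.
Semi-major axis a = (r_p + r_a)/2 = (7515.0 + 20881)/2 = 14198 km = 1.420×10⁷ m.
By Kepler's third law T = 2π√(a³/μ) = 2π × 2.680×10³ = 1.684×10⁴ s.
= 280.6 min.

T ≈ 281 min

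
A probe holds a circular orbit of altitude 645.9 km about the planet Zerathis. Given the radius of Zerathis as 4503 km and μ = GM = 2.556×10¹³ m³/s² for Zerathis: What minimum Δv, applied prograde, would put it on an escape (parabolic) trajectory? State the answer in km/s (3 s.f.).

r = 4503 + 645.9 = 5148.9 km = 5.1489×10⁶ m.
Circular speed v_c = √(μ/r) = 2228 m/s.
Escape speed v_esc = √(2μ/r) = √2 × v_c = 3151 m/s.
Δv = v_esc − v_c = 922.9 m/s = 0.9229 km/s.

Δv ≈ 0.923 km/s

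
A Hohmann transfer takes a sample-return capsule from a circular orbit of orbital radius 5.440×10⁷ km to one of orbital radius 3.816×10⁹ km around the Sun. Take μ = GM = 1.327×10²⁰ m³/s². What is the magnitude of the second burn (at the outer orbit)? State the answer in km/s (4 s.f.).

Δv ≈ 4.908 km/s

r₁ = 5.440×10⁷ km = 5.440×10¹⁰ m.
r₂ = 3.816×10⁹ km = 3.816×10¹² m.
Transfer ellipse a_t = (r₁ + r₂)/2 = 1.935×10¹² m.
At r₁: circular v_c1 = √(μ/r₁) = 49390 m/s; transfer-perihelion v_p = √[μ(2/r₁ − 1/a_t)] = 69350 m/s.
At r₂: circular v_c2 = √(μ/r₂) = 5897 m/s; transfer-aphelion v_a = √[μ(2/r₂ − 1/a_t)] = 988.7 m/s.
Δv₂ = v_c2 − v_a = 4908 m/s.
= 4.908 km/s.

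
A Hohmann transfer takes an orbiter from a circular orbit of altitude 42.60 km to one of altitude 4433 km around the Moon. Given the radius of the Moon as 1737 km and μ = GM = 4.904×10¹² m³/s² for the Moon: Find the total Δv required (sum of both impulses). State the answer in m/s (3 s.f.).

Δv_total ≈ 703 m/s

r₁ = 1737 + 42.60 = 1779.6 km = 1.7796×10⁶ m.
r₂ = 1737 + 4433 = 6170.0 km = 6.1700×10⁶ m.
Transfer ellipse a_t = (r₁ + r₂)/2 = 3.975×10⁶ m.
At r₁: circular v_c1 = √(μ/r₁) = 1660 m/s; transfer-perilune v_p = √[μ(2/r₁ − 1/a_t)] = 2068 m/s.
Δv₁ = v_p − v_c1 = 408.2 m/s.
At r₂: circular v_c2 = √(μ/r₂) = 891.5 m/s; transfer-apolune v_a = √[μ(2/r₂ − 1/a_t)] = 596.5 m/s.
Δv₂ = v_c2 − v_a = 295.0 m/s.
Total Δv = Δv₁ + Δv₂ = 703.2 m/s.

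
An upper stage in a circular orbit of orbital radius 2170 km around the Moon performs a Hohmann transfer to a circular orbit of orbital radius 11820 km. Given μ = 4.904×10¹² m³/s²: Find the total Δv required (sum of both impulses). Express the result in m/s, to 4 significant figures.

Δv_total ≈ 736.2 m/s

r₁ = 2170 km = 2.170×10⁶ m.
r₂ = 11820 km = 1.182×10⁷ m.
Transfer ellipse a_t = (r₁ + r₂)/2 = 6.995×10⁶ m.
At r₁: circular v_c1 = √(μ/r₁) = 1503 m/s; transfer-perilune v_p = √[μ(2/r₁ − 1/a_t)] = 1954 m/s.
Δv₁ = v_p − v_c1 = 450.9 m/s.
At r₂: circular v_c2 = √(μ/r₂) = 644.1 m/s; transfer-apolune v_a = √[μ(2/r₂ − 1/a_t)] = 358.8 m/s.
Δv₂ = v_c2 − v_a = 285.4 m/s.
Total Δv = Δv₁ + Δv₂ = 736.2 m/s.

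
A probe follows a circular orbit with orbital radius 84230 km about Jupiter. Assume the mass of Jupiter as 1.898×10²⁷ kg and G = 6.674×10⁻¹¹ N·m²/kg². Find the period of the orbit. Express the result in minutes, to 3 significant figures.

T ≈ 227 minutes

μ = GM = 6.674×10⁻¹¹ × 1.898×10²⁷ = 1.267×10¹⁷ m³/s².
r = 84230 km = 8.423×10⁷ m.
Kepler's third law: T = 2π√(r³/μ) = 2π√((8.423×10⁷)³ / 1.267×10¹⁷).
r³/μ = 4.718×10⁶ s², so T = 2π × 2.172×10³ = 1.365×10⁴ s.
Converting: 1.365×10⁴ s ÷ 60.00 = 227.5 minutes.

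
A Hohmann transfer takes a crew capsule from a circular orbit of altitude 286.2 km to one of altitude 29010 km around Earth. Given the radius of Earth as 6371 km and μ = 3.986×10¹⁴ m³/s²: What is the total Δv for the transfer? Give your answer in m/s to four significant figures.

Δv_total ≈ 3769 m/s

r₁ = 6371 + 286.2 = 6657.2 km = 6.6572×10⁶ m.
r₂ = 6371 + 29010 = 35381 km = 3.5381×10⁷ m.
Transfer ellipse a_t = (r₁ + r₂)/2 = 2.102×10⁷ m.
At r₁: circular v_c1 = √(μ/r₁) = 7738 m/s; transfer-perigee v_p = √[μ(2/r₁ − 1/a_t)] = 10040 m/s.
Δv₁ = v_p − v_c1 = 2301 m/s.
At r₂: circular v_c2 = √(μ/r₂) = 3356 m/s; transfer-apogee v_a = √[μ(2/r₂ − 1/a_t)] = 1889 m/s.
Δv₂ = v_c2 − v_a = 1468 m/s.
Total Δv = Δv₁ + Δv₂ = 3769 m/s.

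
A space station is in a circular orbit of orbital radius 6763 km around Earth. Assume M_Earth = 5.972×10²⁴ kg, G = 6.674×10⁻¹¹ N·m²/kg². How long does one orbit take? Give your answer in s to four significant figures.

T ≈ 5535 s

μ = GM = 6.674×10⁻¹¹ × 5.972×10²⁴ = 3.986×10¹⁴ m³/s².
r = 6763 km = 6.763×10⁶ m.
Kepler's third law: T = 2π√(r³/μ) = 2π√((6.763×10⁶)³ / 3.986×10¹⁴).
r³/μ = 7.761×10⁵ s², so T = 2π × 8.810×10² = 5.535×10³ s.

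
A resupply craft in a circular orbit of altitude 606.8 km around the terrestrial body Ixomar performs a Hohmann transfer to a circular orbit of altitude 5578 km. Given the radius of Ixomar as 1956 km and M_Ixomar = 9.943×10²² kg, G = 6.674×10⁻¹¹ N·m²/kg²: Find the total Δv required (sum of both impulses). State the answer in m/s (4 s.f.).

Δv_total ≈ 626.4 m/s

μ = GM = 6.674×10⁻¹¹ × 9.943×10²² = 6.636×10¹² m³/s².
r₁ = 1956 + 606.8 = 2562.8 km = 2.5628×10⁶ m.
r₂ = 1956 + 5578 = 7534.0 km = 7.5340×10⁶ m.
Transfer ellipse a_t = (r₁ + r₂)/2 = 5.048×10⁶ m.
At r₁: circular v_c1 = √(μ/r₁) = 1609 m/s; transfer-periapsis v_p = √[μ(2/r₁ − 1/a_t)] = 1966 m/s.
Δv₁ = v_p − v_c1 = 356.6 m/s.
At r₂: circular v_c2 = √(μ/r₂) = 938.5 m/s; transfer-apoapsis v_a = √[μ(2/r₂ − 1/a_t)] = 668.7 m/s.
Δv₂ = v_c2 − v_a = 269.8 m/s.
Total Δv = Δv₁ + Δv₂ = 626.4 m/s.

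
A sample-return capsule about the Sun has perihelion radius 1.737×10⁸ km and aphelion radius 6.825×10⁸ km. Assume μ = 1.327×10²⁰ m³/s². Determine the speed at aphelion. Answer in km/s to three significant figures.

v ≈ 8.88 km/s

Semi-major axis a = (r_p + r_a)/2 = 4.2810×10⁸ km = 4.281×10¹¹ m.
Vis-viva: v² = μ(2/r − 1/a) = 1.327×10²⁰ × (2.930×10⁻¹² − 2.336×10⁻¹²) = 7.889×10⁷ m²/s².
v = 8882 m/s = 8.882 km/s.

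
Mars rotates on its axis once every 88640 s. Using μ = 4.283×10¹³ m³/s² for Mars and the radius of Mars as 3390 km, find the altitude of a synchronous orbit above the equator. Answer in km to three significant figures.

A synchronous orbit has period T, so by Kepler's third law a = (μT²/4π²)^(1/3).
μT²/4π² = 4.283×10¹³ × (8.864×10⁴)² / 39.48 = 8.524×10²¹ m³.
a = 2.043×10⁷ m = 20428 km.
Altitude h = a − R = 20428 − 3390 = 17038 km.

h_sync ≈ 17000 km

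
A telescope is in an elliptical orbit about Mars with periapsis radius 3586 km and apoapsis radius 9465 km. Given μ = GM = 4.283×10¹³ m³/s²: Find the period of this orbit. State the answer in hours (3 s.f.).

Semi-major axis a = (r_p + r_a)/2 = (3586.0 + 9465.0)/2 = 6525.5 km = 6.526×10⁶ m.
By Kepler's third law T = 2π√(a³/μ) = 2π × 2.547×10³ = 1.600×10⁴ s.
= 4.446 hours.

T ≈ 4.45 hours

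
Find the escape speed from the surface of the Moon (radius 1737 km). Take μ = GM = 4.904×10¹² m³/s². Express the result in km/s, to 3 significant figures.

r = R = 1.737×10⁶ m.
Escape speed v_esc = √(2μ/r) = √(2 × 4.904×10¹² / 1.737×10⁶) = √(5.647×10⁶) = 2376 m/s.
= 2.376 km/s.

v_esc ≈ 2.38 km/s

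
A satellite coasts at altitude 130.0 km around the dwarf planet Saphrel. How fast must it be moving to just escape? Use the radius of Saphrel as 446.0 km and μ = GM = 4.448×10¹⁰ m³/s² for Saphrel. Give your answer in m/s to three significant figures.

r = 446.0 + 130.0 = 576.00 km = 5.7600×10⁵ m.
Escape speed v_esc = √(2μ/r) = √(2 × 4.448×10¹⁰ / 5.760×10⁵) = √(1.544×10⁵) = 393.0 m/s.

v_esc ≈ 393 m/s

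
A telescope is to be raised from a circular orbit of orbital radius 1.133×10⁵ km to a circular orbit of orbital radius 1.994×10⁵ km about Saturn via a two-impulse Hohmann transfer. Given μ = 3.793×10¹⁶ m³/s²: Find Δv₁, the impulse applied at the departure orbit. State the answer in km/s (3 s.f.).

Δv ≈ 2.37 km/s

r₁ = 1.133×10⁵ km = 1.133×10⁸ m.
r₂ = 1.994×10⁵ km = 1.994×10⁸ m.
Transfer ellipse a_t = (r₁ + r₂)/2 = 1.564×10⁸ m.
At r₁: circular v_c1 = √(μ/r₁) = 18300 m/s; transfer-perikrone v_p = √[μ(2/r₁ − 1/a_t)] = 20660 m/s.
Δv₁ = v_p − v_c1 = 2366 m/s.
= 2.366 km/s.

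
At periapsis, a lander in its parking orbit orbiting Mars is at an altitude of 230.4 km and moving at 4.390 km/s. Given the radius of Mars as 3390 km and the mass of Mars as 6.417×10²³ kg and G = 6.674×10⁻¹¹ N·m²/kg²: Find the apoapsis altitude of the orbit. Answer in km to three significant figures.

μ = GM = 6.674×10⁻¹¹ × 6.417×10²³ = 4.283×10¹³ m³/s².
r_p = 3390 + 230.4 = 3620.4 km = 3.620×10⁶ m.
Specific energy ε = v²/2 − μ/r = -2.193×10⁶ J/kg, so a = −μ/(2ε) = 9.763×10⁶ m.
The apsides satisfy r_p + r_a = 2a, so the apoapsis radius is 2a − r_p = 1.591×10⁷ m = 15906 km.
Apoapsis altitude = 15906 − 3390 = 12516 km.

apoapsis altitude ≈ 12500 km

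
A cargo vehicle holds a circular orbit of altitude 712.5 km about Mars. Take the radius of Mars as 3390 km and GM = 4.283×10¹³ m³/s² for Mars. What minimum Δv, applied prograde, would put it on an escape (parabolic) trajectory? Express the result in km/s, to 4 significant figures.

r = 3390 + 712.5 = 4102.5 km = 4.1025×10⁶ m.
Circular speed v_c = √(μ/r) = 3231 m/s.
Escape speed v_esc = √(2μ/r) = √2 × v_c = 4569 m/s.
Δv = v_esc − v_c = 1338 m/s = 1.338 km/s.

Δv ≈ 1.338 km/s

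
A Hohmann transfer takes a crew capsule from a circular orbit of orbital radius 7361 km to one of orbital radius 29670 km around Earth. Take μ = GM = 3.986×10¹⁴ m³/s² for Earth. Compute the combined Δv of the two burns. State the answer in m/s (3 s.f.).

Δv_total ≈ 3310 m/s

r₁ = 7361 km = 7.361×10⁶ m.
r₂ = 29670 km = 2.967×10⁷ m.
Transfer ellipse a_t = (r₁ + r₂)/2 = 1.852×10⁷ m.
At r₁: circular v_c1 = √(μ/r₁) = 7359 m/s; transfer-perigee v_p = √[μ(2/r₁ − 1/a_t)] = 9315 m/s.
Δv₁ = v_p − v_c1 = 1956 m/s.
At r₂: circular v_c2 = √(μ/r₂) = 3665 m/s; transfer-apogee v_a = √[μ(2/r₂ − 1/a_t)] = 2311 m/s.
Δv₂ = v_c2 − v_a = 1354 m/s.
Total Δv = Δv₁ + Δv₂ = 3311 m/s.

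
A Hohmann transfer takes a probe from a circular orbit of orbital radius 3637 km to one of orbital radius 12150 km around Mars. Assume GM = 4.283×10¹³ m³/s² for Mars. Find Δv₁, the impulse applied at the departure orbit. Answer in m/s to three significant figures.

Δv ≈ 826 m/s

r₁ = 3637 km = 3.637×10⁶ m.
r₂ = 12150 km = 1.215×10⁷ m.
Transfer ellipse a_t = (r₁ + r₂)/2 = 7.894×10⁶ m.
At r₁: circular v_c1 = √(μ/r₁) = 3432 m/s; transfer-periapsis v_p = √[μ(2/r₁ − 1/a_t)] = 4258 m/s.
Δv₁ = v_p − v_c1 = 825.9 m/s.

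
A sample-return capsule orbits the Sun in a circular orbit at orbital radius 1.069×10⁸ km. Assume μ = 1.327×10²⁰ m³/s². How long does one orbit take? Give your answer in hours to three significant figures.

r = 1.069×10⁸ km = 1.069×10¹¹ m.
Kepler's third law: T = 2π√(r³/μ) = 2π√((1.069×10¹¹)³ / 1.327×10²⁰).
r³/μ = 9.206×10¹² s², so T = 2π × 3.034×10⁶ = 1.906×10⁷ s.
Converting: 1.906×10⁷ s ÷ 3600 = 5296 hours.

T ≈ 5300 hours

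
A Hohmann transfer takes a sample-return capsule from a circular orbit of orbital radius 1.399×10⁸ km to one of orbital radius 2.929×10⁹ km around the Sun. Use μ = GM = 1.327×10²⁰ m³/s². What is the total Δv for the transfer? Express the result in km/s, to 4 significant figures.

r₁ = 1.399×10⁸ km = 1.399×10¹¹ m.
r₂ = 2.929×10⁹ km = 2.929×10¹² m.
Transfer ellipse a_t = (r₁ + r₂)/2 = 1.534×10¹² m.
At r₁: circular v_c1 = √(μ/r₁) = 30800 m/s; transfer-perihelion v_p = √[μ(2/r₁ − 1/a_t)] = 42550 m/s.
Δv₁ = v_p − v_c1 = 11750 m/s.
At r₂: circular v_c2 = √(μ/r₂) = 6731 m/s; transfer-aphelion v_a = √[μ(2/r₂ − 1/a_t)] = 2032 m/s.
Δv₂ = v_c2 − v_a = 4699 m/s.
Total Δv = Δv₁ + Δv₂ = 16450 m/s = 16.45 km/s.

Δv_total ≈ 16.45 km/s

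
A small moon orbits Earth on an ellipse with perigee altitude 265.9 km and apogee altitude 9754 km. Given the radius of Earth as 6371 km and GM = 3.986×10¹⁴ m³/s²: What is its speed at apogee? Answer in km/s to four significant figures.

r_p = 6371 + 265.9 = 6636.9 km = 6.6369×10⁶ m.
r_a = 6371 + 9754 = 16125 km = 1.6125×10⁷ m.
Semi-major axis a = (r_p + r_a)/2 = 11381 km = 1.138×10⁷ m.
Vis-viva: v² = μ(2/r − 1/a) = 3.986×10¹⁴ × (1.240×10⁻⁷ − 8.787×10⁻⁸) = 1.442×10⁷ m²/s².
v = 3797 m/s = 3.797 km/s.

v ≈ 3.797 km/s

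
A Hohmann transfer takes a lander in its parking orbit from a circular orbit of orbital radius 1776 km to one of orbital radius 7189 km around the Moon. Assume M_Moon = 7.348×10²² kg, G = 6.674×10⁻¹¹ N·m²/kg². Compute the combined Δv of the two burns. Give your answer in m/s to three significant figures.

Δv_total ≈ 749 m/s

μ = GM = 6.674×10⁻¹¹ × 7.348×10²² = 4.904×10¹² m³/s².
r₁ = 1776 km = 1.776×10⁶ m.
r₂ = 7189 km = 7.189×10⁶ m.
Transfer ellipse a_t = (r₁ + r₂)/2 = 4.482×10⁶ m.
At r₁: circular v_c1 = √(μ/r₁) = 1662 m/s; transfer-perilune v_p = √[μ(2/r₁ − 1/a_t)] = 2104 m/s.
Δv₁ = v_p − v_c1 = 442.7 m/s.
At r₂: circular v_c2 = √(μ/r₂) = 825.9 m/s; transfer-apolune v_a = √[μ(2/r₂ − 1/a_t)] = 519.9 m/s.
Δv₂ = v_c2 − v_a = 306.0 m/s.
Total Δv = Δv₁ + Δv₂ = 748.7 m/s.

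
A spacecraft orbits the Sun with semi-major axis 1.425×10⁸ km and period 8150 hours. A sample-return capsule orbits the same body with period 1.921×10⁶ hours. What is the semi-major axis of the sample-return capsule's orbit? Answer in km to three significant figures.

Kepler's third law: a³ ∝ T², so a₂ = a₁ (T₂/T₁)^(2/3).
T₂/T₁ = 235.7, (T₂/T₁)^(2/3) = 38.16.
a₂ = 1.425×10⁸ × 38.16 = 5.437×10⁹ km.

a₂ ≈ 5.44×10⁹ km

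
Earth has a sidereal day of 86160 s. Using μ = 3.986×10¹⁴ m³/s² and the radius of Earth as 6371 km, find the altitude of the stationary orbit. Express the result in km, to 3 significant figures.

h_sync ≈ 35800 km

A synchronous orbit has period T, so by Kepler's third law a = (μT²/4π²)^(1/3).
μT²/4π² = 3.986×10¹⁴ × (8.616×10⁴)² / 39.48 = 7.495×10²² m³.
a = 4.216×10⁷ m = 42163 km.
Altitude h = a − R = 42163 − 6371 = 35792 km.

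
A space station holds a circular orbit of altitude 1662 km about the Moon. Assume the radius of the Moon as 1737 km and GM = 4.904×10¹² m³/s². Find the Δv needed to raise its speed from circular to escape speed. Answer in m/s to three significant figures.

Δv ≈ 498 m/s

r = 1737 + 1662 = 3399.0 km = 3.3990×10⁶ m.
Circular speed v_c = √(μ/r) = 1201 m/s.
Escape speed v_esc = √(2μ/r) = √2 × v_c = 1699 m/s.
Δv = v_esc − v_c = 497.5 m/s.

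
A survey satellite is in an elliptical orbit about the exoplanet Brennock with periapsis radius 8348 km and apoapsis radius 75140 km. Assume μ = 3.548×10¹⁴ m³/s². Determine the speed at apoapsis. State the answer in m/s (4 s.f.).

Semi-major axis a = (r_p + r_a)/2 = 41744 km = 4.174×10⁷ m.
Vis-viva: v² = μ(2/r − 1/a) = 3.548×10¹⁴ × (2.662×10⁻⁸ − 2.396×10⁻⁸) = 9.443×10⁵ m²/s².
v = 971.7 m/s.

v ≈ 971.7 m/s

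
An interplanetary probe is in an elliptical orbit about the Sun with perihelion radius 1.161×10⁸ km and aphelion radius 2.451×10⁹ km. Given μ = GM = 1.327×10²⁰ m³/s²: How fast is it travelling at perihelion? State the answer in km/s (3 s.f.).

v ≈ 46.7 km/s

Semi-major axis a = (r_p + r_a)/2 = 1.2836×10⁹ km = 1.284×10¹² m.
Vis-viva: v² = μ(2/r − 1/a) = 1.327×10²⁰ × (1.723×10⁻¹¹ − 7.791×10⁻¹³) = 2.183×10⁹ m²/s².
v = 46720 m/s = 46.72 km/s.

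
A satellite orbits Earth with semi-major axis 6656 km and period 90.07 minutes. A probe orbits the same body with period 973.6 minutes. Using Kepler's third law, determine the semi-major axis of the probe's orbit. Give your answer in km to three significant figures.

Kepler's third law: a³ ∝ T², so a₂ = a₁ (T₂/T₁)^(2/3).
T₂/T₁ = 10.81, (T₂/T₁)^(2/3) = 4.889.
a₂ = 6656 × 4.889 = 32540 km.

a₂ ≈ 32500 km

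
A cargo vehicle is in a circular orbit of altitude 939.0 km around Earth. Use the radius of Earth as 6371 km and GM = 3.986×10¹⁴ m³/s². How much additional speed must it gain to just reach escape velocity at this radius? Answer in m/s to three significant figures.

r = 6371 + 939.0 = 7310.0 km = 7.3100×10⁶ m.
Circular speed v_c = √(μ/r) = 7384 m/s.
Escape speed v_esc = √(2μ/r) = √2 × v_c = 10440 m/s.
Δv = v_esc − v_c = 3059 m/s.

Δv ≈ 3060 m/s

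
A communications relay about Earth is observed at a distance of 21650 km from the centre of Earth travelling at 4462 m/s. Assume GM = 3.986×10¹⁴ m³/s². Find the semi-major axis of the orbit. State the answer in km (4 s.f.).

r = 2.165×10⁷ m.
Vis-viva rearranged: 1/a = 2/r − v²/μ = 9.238×10⁻⁸ − 4.995×10⁻⁸ = 4.243×10⁻⁸ m⁻¹.
a = 2.357×10⁷ m = 23568 km.

a ≈ 23570 km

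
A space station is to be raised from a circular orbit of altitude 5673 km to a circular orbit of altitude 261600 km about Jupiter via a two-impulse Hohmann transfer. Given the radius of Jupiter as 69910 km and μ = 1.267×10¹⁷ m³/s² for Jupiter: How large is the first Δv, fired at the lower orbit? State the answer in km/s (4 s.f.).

Δv ≈ 11.31 km/s

r₁ = 69910 + 5673 = 75583 km = 7.5583×10⁷ m.
r₂ = 69910 + 261600 = 331510 km = 3.3151×10⁸ m.
Transfer ellipse a_t = (r₁ + r₂)/2 = 2.035×10⁸ m.
At r₁: circular v_c1 = √(μ/r₁) = 40940 m/s; transfer-perijove v_p = √[μ(2/r₁ − 1/a_t)] = 52250 m/s.
Δv₁ = v_p − v_c1 = 11310 m/s.
= 11.31 km/s.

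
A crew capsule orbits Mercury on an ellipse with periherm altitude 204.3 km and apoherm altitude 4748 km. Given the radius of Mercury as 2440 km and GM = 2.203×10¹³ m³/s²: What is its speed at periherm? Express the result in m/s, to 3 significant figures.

v ≈ 3490 m/s

r_p = 2440 + 204.3 = 2644.3 km = 2.6443×10⁶ m.
r_a = 2440 + 4748 = 7188.0 km = 7.1880×10⁶ m.
Semi-major axis a = (r_p + r_a)/2 = 4916.1 km = 4.916×10⁶ m.
Vis-viva: v² = μ(2/r − 1/a) = 2.203×10¹³ × (7.563×10⁻⁷ − 2.034×10⁻⁷) = 1.218×10⁷ m²/s².
v = 3490 m/s.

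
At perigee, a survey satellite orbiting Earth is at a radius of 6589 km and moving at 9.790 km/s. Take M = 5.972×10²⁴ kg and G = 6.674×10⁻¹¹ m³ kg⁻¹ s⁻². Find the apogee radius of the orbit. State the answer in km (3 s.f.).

μ = GM = 6.674×10⁻¹¹ × 5.972×10²⁴ = 3.986×10¹⁴ m³/s².
r_p = 6.589×10⁶ m.
Specific energy ε = v²/2 − μ/r = -1.257×10⁷ J/kg, so a = −μ/(2ε) = 1.586×10⁷ m.
The apsides satisfy r_p + r_a = 2a, so the apogee radius is 2a − r_p = 2.512×10⁷ m = 25123 km.

apogee radius ≈ 25100 km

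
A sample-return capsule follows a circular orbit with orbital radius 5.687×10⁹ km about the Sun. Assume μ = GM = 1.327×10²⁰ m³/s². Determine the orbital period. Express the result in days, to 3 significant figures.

T ≈ 85600 days

r = 5.687×10⁹ km = 5.687×10¹² m.
Kepler's third law: T = 2π√(r³/μ) = 2π√((5.687×10¹²)³ / 1.327×10²⁰).
r³/μ = 1.386×10¹⁸ s², so T = 2π × 1.177×10⁹ = 7.397×10⁹ s.
Converting: 7.397×10⁹ s ÷ 86400 = 85620 days.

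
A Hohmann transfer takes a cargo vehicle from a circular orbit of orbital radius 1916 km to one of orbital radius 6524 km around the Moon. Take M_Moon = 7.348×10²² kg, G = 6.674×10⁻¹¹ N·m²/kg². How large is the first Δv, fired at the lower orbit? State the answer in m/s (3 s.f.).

Δv ≈ 389 m/s

μ = GM = 6.674×10⁻¹¹ × 7.348×10²² = 4.904×10¹² m³/s².
r₁ = 1916 km = 1.916×10⁶ m.
r₂ = 6524 km = 6.524×10⁶ m.
Transfer ellipse a_t = (r₁ + r₂)/2 = 4.220×10⁶ m.
At r₁: circular v_c1 = √(μ/r₁) = 1600 m/s; transfer-perilune v_p = √[μ(2/r₁ − 1/a_t)] = 1989 m/s.
Δv₁ = v_p − v_c1 = 389.4 m/s.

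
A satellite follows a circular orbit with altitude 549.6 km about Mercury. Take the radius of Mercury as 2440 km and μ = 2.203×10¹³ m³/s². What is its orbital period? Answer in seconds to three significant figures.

T ≈ 6920 seconds

r = 2440 + 549.6 = 2989.6 km = 2.9896×10⁶ m.
Kepler's third law: T = 2π√(r³/μ) = 2π√((2.990×10⁶)³ / 2.203×10¹³).
r³/μ = 1.213×10⁶ s², so T = 2π × 1.101×10³ = 6.920×10³ s.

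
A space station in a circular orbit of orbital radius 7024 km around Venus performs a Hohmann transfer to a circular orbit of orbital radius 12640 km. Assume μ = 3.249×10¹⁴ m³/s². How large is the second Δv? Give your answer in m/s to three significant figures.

r₁ = 7024 km = 7.024×10⁶ m.
r₂ = 12640 km = 1.264×10⁷ m.
Transfer ellipse a_t = (r₁ + r₂)/2 = 9.832×10⁶ m.
At r₁: circular v_c1 = √(μ/r₁) = 6801 m/s; transfer-periapsis v_p = √[μ(2/r₁ − 1/a_t)] = 7711 m/s.
At r₂: circular v_c2 = √(μ/r₂) = 5070 m/s; transfer-apoapsis v_a = √[μ(2/r₂ − 1/a_t)] = 4285 m/s.
Δv₂ = v_c2 − v_a = 784.7 m/s.

Δv ≈ 785 m/s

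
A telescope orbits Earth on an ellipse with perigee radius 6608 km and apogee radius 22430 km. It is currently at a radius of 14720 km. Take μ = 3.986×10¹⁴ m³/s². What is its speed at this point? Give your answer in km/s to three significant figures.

v ≈ 5.17 km/s

Semi-major axis a = (r_p + r_a)/2 = 14519 km = 1.452×10⁷ m.
Vis-viva: v² = μ(2/r − 1/a) = 3.986×10¹⁴ × (1.359×10⁻⁷ − 6.888×10⁻⁸) = 2.670×10⁷ m²/s².
v = 5168 m/s = 5.168 km/s.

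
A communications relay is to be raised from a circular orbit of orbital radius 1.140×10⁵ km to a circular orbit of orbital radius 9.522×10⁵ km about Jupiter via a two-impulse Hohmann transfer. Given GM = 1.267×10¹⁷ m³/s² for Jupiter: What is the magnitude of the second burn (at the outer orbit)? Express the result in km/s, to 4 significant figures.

r₁ = 1.140×10⁵ km = 1.140×10⁸ m.
r₂ = 9.522×10⁵ km = 9.522×10⁸ m.
Transfer ellipse a_t = (r₁ + r₂)/2 = 5.331×10⁸ m.
At r₁: circular v_c1 = √(μ/r₁) = 33340 m/s; transfer-perijove v_p = √[μ(2/r₁ − 1/a_t)] = 44550 m/s.
At r₂: circular v_c2 = √(μ/r₂) = 11540 m/s; transfer-apojove v_a = √[μ(2/r₂ − 1/a_t)] = 5334 m/s.
Δv₂ = v_c2 − v_a = 6201 m/s.
= 6.201 km/s.

Δv ≈ 6.201 km/s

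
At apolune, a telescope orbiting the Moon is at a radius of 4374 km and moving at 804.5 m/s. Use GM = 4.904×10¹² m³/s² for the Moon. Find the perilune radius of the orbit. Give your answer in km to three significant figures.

perilune radius ≈ 1770 km

r_a = 4.374×10⁶ m.
Specific energy ε = v²/2 − μ/r = -7.976×10⁵ J/kg, so a = −μ/(2ε) = 3.074×10⁶ m.
The apsides satisfy r_p + r_a = 2a, so the perilune radius is 2a − r_a = 1.775×10⁶ m = 1774.8 km.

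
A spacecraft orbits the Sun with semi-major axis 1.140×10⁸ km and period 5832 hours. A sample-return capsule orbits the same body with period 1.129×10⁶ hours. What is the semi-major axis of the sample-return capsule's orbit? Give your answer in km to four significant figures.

Kepler's third law: a³ ∝ T², so a₂ = a₁ (T₂/T₁)^(2/3).
T₂/T₁ = 193.6, (T₂/T₁)^(2/3) = 33.46.
a₂ = 1.140×10⁸ × 33.46 = 3.815×10⁹ km.

a₂ ≈ 3.815×10⁹ km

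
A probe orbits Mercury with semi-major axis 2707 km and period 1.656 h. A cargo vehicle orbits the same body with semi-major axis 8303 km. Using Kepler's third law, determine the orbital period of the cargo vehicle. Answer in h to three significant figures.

Kepler's third law: T² ∝ a³, so T₂ = T₁ (a₂/a₁)^(3/2).
a₂/a₁ = 3.067, (a₂/a₁)^(3/2) = 5.372.
T₂ = 1.656 × 5.372 = 8.896 h.

T₂ ≈ 8.90 h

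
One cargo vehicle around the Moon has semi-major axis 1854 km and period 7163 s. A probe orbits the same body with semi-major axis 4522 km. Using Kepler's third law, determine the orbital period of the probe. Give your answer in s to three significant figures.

Kepler's third law: T² ∝ a³, so T₂ = T₁ (a₂/a₁)^(3/2).
a₂/a₁ = 2.439, (a₂/a₁)^(3/2) = 3.809.
T₂ = 7163 × 3.809 = 27290 s.

T₂ ≈ 27300 s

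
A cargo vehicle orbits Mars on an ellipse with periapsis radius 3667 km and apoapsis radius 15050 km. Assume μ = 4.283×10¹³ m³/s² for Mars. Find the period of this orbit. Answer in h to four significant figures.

T ≈ 7.635 h

Semi-major axis a = (r_p + r_a)/2 = (3667.0 + 15050)/2 = 9358.5 km = 9.358×10⁶ m.
By Kepler's third law T = 2π√(a³/μ) = 2π × 4.375×10³ = 2.749×10⁴ s.
= 7.635 h.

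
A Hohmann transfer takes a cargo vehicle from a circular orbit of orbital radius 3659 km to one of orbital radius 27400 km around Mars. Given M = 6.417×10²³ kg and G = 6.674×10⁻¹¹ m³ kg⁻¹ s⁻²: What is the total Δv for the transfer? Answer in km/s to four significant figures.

μ = GM = 6.674×10⁻¹¹ × 6.417×10²³ = 4.283×10¹³ m³/s².
r₁ = 3659 km = 3.659×10⁶ m.
r₂ = 27400 km = 2.740×10⁷ m.
Transfer ellipse a_t = (r₁ + r₂)/2 = 1.553×10⁷ m.
At r₁: circular v_c1 = √(μ/r₁) = 3421 m/s; transfer-periapsis v_p = √[μ(2/r₁ − 1/a_t)] = 4544 m/s.
Δv₁ = v_p − v_c1 = 1123 m/s.
At r₂: circular v_c2 = √(μ/r₂) = 1250 m/s; transfer-apoapsis v_a = √[μ(2/r₂ − 1/a_t)] = 606.9 m/s.
Δv₂ = v_c2 − v_a = 643.4 m/s.
Total Δv = Δv₁ + Δv₂ = 1767 m/s = 1.767 km/s.

Δv_total ≈ 1.767 km/s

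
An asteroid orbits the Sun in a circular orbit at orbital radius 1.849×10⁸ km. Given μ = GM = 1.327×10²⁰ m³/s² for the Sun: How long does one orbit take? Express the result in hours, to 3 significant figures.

r = 1.849×10⁸ km = 1.849×10¹¹ m.
Kepler's third law: T = 2π√(r³/μ) = 2π√((1.849×10¹¹)³ / 1.327×10²⁰).
r³/μ = 4.764×10¹³ s², so T = 2π × 6.902×10⁶ = 4.337×10⁷ s.
Converting: 4.337×10⁷ s ÷ 3600 = 12050 hours.

T ≈ 12000 hours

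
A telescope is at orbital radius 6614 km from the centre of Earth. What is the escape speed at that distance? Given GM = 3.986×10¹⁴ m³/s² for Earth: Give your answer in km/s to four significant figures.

r = 6614 km = 6.614×10⁶ m.
Escape speed v_esc = √(2μ/r) = √(2 × 3.986×10¹⁴ / 6.614×10⁶) = √(1.205×10⁸) = 10980 m/s.
= 10.98 km/s.

v_esc ≈ 10.98 km/s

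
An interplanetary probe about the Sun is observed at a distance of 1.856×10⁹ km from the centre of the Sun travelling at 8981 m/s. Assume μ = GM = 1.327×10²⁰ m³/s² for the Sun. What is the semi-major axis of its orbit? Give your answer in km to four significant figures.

a ≈ 2.129×10⁹ km

r = 1.856×10¹² m.
Specific orbital energy ε = v²/2 − μ/r = (8981)²/2 − 1.327×10²⁰/1.856×10¹² = -3.117×10⁷ J/kg.
Since ε = −μ/(2a), a = −μ/(2ε) = 2.129×10¹² m = 2.1287×10⁹ km.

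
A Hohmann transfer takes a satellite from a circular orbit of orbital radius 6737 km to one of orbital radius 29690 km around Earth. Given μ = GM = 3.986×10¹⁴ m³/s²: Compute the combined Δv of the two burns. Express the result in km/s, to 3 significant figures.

r₁ = 6737 km = 6.737×10⁶ m.
r₂ = 29690 km = 2.969×10⁷ m.
Transfer ellipse a_t = (r₁ + r₂)/2 = 1.821×10⁷ m.
At r₁: circular v_c1 = √(μ/r₁) = 7692 m/s; transfer-perigee v_p = √[μ(2/r₁ − 1/a_t)] = 9821 m/s.
Δv₁ = v_p − v_c1 = 2129 m/s.
At r₂: circular v_c2 = √(μ/r₂) = 3664 m/s; transfer-apogee v_a = √[μ(2/r₂ − 1/a_t)] = 2228 m/s.
Δv₂ = v_c2 − v_a = 1436 m/s.
Total Δv = Δv₁ + Δv₂ = 3564 m/s = 3.564 km/s.

Δv_total ≈ 3.56 km/s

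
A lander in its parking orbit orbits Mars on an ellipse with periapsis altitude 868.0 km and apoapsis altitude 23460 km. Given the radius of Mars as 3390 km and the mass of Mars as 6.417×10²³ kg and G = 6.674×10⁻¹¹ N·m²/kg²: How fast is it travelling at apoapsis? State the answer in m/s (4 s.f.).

μ = GM = 6.674×10⁻¹¹ × 6.417×10²³ = 4.283×10¹³ m³/s².
r_p = 3390 + 868.0 = 4258.0 km = 4.2580×10⁶ m.
r_a = 3390 + 23460 = 26850 km = 2.6850×10⁷ m.
Semi-major axis a = (r_p + r_a)/2 = 15554 km = 1.555×10⁷ m.
Vis-viva: v² = μ(2/r − 1/a) = 4.283×10¹³ × (7.449×10⁻⁸ − 6.429×10⁻⁸) = 4.367×10⁵ m²/s².
v = 660.8 m/s.

v ≈ 660.8 m/s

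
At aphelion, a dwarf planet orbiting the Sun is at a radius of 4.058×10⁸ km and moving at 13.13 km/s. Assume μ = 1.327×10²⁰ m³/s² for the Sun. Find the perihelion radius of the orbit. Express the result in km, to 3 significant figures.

perihelion radius ≈ 1.45×10⁸ km

r_a = 4.058×10¹¹ m.
Specific energy ε = v²/2 − μ/r = -2.408×10⁸ J/kg, so a = −μ/(2ε) = 2.755×10¹¹ m.
The apsides satisfy r_p + r_a = 2a, so the perihelion radius is 2a − r_a = 1.453×10¹¹ m = 1.4526×10⁸ km.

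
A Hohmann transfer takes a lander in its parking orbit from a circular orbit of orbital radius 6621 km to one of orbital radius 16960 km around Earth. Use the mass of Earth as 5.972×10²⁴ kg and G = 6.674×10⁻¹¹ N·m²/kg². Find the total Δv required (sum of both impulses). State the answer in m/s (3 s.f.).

μ = GM = 6.674×10⁻¹¹ × 5.972×10²⁴ = 3.986×10¹⁴ m³/s².
r₁ = 6621 km = 6.621×10⁶ m.
r₂ = 16960 km = 1.696×10⁷ m.
Transfer ellipse a_t = (r₁ + r₂)/2 = 1.179×10⁷ m.
At r₁: circular v_c1 = √(μ/r₁) = 7759 m/s; transfer-perigee v_p = √[μ(2/r₁ − 1/a_t)] = 9305 m/s.
Δv₁ = v_p − v_c1 = 1547 m/s.
At r₂: circular v_c2 = √(μ/r₂) = 4848 m/s; transfer-apogee v_a = √[μ(2/r₂ − 1/a_t)] = 3633 m/s.
Δv₂ = v_c2 − v_a = 1215 m/s.
Total Δv = Δv₁ + Δv₂ = 2762 m/s.

Δv_total ≈ 2760 m/s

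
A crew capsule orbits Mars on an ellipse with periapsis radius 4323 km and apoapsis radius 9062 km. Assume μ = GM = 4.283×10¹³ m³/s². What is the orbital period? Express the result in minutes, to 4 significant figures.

T ≈ 277.0 minutes

Semi-major axis a = (r_p + r_a)/2 = (4323.0 + 9062.0)/2 = 6692.5 km = 6.692×10⁶ m.
By Kepler's third law T = 2π√(a³/μ) = 2π × 2.646×10³ = 1.662×10⁴ s.
= 277.0 minutes.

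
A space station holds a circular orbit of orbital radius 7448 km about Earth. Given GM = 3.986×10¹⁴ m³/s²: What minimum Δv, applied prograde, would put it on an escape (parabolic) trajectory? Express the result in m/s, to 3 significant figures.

Δv ≈ 3030 m/s

r = 7448 km = 7.448×10⁶ m.
Circular speed v_c = √(μ/r) = 7316 m/s.
Escape speed v_esc = √(2μ/r) = √2 × v_c = 10350 m/s.
Δv = v_esc − v_c = 3030 m/s.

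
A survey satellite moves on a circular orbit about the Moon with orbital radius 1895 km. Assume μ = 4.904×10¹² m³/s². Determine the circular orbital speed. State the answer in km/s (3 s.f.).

r = 1895 km = 1.895×10⁶ m.
For a circular orbit v = √(μ/r) = √(4.904×10¹² / 1.895×10⁶) = √(2.588×10⁶) = 1609 m/s.
That is 1.609 km/s.

v ≈ 1.61 km/s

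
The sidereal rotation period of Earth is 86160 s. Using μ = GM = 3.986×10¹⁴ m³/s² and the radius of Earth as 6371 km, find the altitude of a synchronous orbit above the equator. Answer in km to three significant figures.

A synchronous orbit has period T, so by Kepler's third law a = (μT²/4π²)^(1/3).
μT²/4π² = 3.986×10¹⁴ × (8.616×10⁴)² / 39.48 = 7.495×10²² m³.
a = 4.216×10⁷ m = 42163 km.
Altitude h = a − R = 42163 − 6371 = 35792 km.

h_sync ≈ 35800 km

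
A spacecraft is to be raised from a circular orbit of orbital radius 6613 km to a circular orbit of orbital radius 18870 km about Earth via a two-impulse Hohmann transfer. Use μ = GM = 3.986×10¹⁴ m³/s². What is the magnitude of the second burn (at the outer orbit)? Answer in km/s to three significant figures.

r₁ = 6613 km = 6.613×10⁶ m.
r₂ = 18870 km = 1.887×10⁷ m.
Transfer ellipse a_t = (r₁ + r₂)/2 = 1.274×10⁷ m.
At r₁: circular v_c1 = √(μ/r₁) = 7764 m/s; transfer-perigee v_p = √[μ(2/r₁ − 1/a_t)] = 9448 m/s.
At r₂: circular v_c2 = √(μ/r₂) = 4596 m/s; transfer-apogee v_a = √[μ(2/r₂ − 1/a_t)] = 3311 m/s.
Δv₂ = v_c2 − v_a = 1285 m/s.
= 1.285 km/s.

Δv ≈ 1.28 km/s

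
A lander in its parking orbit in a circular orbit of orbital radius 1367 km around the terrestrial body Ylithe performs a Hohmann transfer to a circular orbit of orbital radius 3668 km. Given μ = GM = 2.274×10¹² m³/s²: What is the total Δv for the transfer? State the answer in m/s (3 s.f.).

r₁ = 1367 km = 1.367×10⁶ m.
r₂ = 3668 km = 3.668×10⁶ m.
Transfer ellipse a_t = (r₁ + r₂)/2 = 2.518×10⁶ m.
At r₁: circular v_c1 = √(μ/r₁) = 1290 m/s; transfer-periapsis v_p = √[μ(2/r₁ − 1/a_t)] = 1557 m/s.
Δv₁ = v_p − v_c1 = 267.1 m/s.
At r₂: circular v_c2 = √(μ/r₂) = 787.4 m/s; transfer-apoapsis v_a = √[μ(2/r₂ − 1/a_t)] = 580.2 m/s.
Δv₂ = v_c2 − v_a = 207.2 m/s.
Total Δv = Δv₁ + Δv₂ = 474.2 m/s.

Δv_total ≈ 474 m/s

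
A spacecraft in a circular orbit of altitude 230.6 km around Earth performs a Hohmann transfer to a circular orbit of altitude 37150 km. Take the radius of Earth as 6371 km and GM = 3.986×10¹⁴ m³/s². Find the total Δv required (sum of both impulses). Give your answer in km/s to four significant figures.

r₁ = 6371 + 230.6 = 6601.6 km = 6.6016×10⁶ m.
r₂ = 6371 + 37150 = 43521 km = 4.3521×10⁷ m.
Transfer ellipse a_t = (r₁ + r₂)/2 = 2.506×10⁷ m.
At r₁: circular v_c1 = √(μ/r₁) = 7770 m/s; transfer-perigee v_p = √[μ(2/r₁ − 1/a_t)] = 10240 m/s.
Δv₁ = v_p − v_c1 = 2469 m/s.
At r₂: circular v_c2 = √(μ/r₂) = 3026 m/s; transfer-apogee v_a = √[μ(2/r₂ − 1/a_t)] = 1553 m/s.
Δv₂ = v_c2 − v_a = 1473 m/s.
Total Δv = Δv₁ + Δv₂ = 3942 m/s = 3.942 km/s.

Δv_total ≈ 3.942 km/s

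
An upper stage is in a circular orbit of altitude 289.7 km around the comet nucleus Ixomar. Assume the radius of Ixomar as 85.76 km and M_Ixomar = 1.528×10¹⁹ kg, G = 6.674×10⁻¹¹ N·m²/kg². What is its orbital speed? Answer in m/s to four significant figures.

v ≈ 52.12 m/s

μ = GM = 6.674×10⁻¹¹ × 1.528×10¹⁹ = 1.020×10⁹ m³/s².
r = 85.76 + 289.7 = 375.46 km = 3.7546×10⁵ m.
For a circular orbit v = √(μ/r) = √(1.020×10⁹ / 3.755×10⁵) = √(2.716×10³) = 52.12 m/s.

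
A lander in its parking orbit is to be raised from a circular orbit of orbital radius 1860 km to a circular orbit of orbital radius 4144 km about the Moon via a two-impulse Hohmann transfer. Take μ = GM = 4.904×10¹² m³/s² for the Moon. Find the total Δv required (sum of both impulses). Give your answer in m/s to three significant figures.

Δv_total ≈ 516 m/s

r₁ = 1860 km = 1.860×10⁶ m.
r₂ = 4144 km = 4.144×10⁶ m.
Transfer ellipse a_t = (r₁ + r₂)/2 = 3.002×10⁶ m.
At r₁: circular v_c1 = √(μ/r₁) = 1624 m/s; transfer-perilune v_p = √[μ(2/r₁ − 1/a_t)] = 1908 m/s.
Δv₁ = v_p − v_c1 = 284.0 m/s.
At r₂: circular v_c2 = √(μ/r₂) = 1088 m/s; transfer-apolune v_a = √[μ(2/r₂ − 1/a_t)] = 856.3 m/s.
Δv₂ = v_c2 − v_a = 231.6 m/s.
Total Δv = Δv₁ + Δv₂ = 515.6 m/s.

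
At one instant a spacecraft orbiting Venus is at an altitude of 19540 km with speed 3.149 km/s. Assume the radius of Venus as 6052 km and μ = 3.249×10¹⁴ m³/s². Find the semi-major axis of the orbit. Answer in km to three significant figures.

a ≈ 21000 km

r = 6052 + 19540 = 25592 km = 2.559×10⁷ m.
Specific orbital energy ε = v²/2 − μ/r = (3149)²/2 − 3.249×10¹⁴/2.559×10⁷ = -7.737×10⁶ J/kg.
Since ε = −μ/(2a), a = −μ/(2ε) = 2.100×10⁷ m = 20996 km.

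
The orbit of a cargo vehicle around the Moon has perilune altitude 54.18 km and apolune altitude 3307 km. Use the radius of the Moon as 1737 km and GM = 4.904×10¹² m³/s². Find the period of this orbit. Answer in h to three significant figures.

T ≈ 4.98 h

r_p = 1737 + 54.18 = 1791.2 km = 1.7912×10⁶ m.
r_a = 1737 + 3307 = 5044.0 km = 5.0440×10⁶ m.
Semi-major axis a = (r_p + r_a)/2 = (1791.2 + 5044.0)/2 = 3417.6 km = 3.418×10⁶ m.
By Kepler's third law T = 2π√(a³/μ) = 2π × 2.853×10³ = 1.793×10⁴ s.
= 4.979 h.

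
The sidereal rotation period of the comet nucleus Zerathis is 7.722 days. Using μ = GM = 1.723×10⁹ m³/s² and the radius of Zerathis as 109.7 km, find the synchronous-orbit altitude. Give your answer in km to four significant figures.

h_sync ≈ 2579 km

T = 7.722 days = 6.672×10⁵ s.
A synchronous orbit has period T, so by Kepler's third law a = (μT²/4π²)^(1/3).
μT²/4π² = 1.723×10⁹ × (6.672×10⁵)² / 39.48 = 1.943×10¹⁹ m³.
a = 2.688×10⁶ m = 2688.3 km.
Altitude h = a − R = 2688.3 − 109.7 = 2578.6 km.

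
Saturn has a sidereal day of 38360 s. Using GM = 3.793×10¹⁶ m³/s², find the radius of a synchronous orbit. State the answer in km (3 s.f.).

A synchronous orbit has period T, so by Kepler's third law a = (μT²/4π²)^(1/3).
μT²/4π² = 3.793×10¹⁶ × (3.836×10⁴)² / 39.48 = 1.414×10²⁴ m³.
a = 1.122×10⁸ m = 1.1223×10⁵ km.

r_sync ≈ 1.12×10⁵ km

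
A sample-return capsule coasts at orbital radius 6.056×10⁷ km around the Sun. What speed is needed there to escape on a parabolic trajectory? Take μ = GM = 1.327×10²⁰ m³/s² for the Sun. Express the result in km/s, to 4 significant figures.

v_esc ≈ 66.20 km/s

r = 6.056×10⁷ km = 6.056×10¹⁰ m.
Escape speed v_esc = √(2μ/r) = √(2 × 1.327×10²⁰ / 6.056×10¹⁰) = √(4.382×10⁹) = 66200 m/s.
= 66.20 km/s.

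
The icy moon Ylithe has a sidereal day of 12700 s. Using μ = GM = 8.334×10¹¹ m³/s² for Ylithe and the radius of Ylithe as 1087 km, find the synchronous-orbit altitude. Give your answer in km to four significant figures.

A synchronous orbit has period T, so by Kepler's third law a = (μT²/4π²)^(1/3).
μT²/4π² = 8.334×10¹¹ × (1.270×10⁴)² / 39.48 = 3.405×10¹⁸ m³.
a = 1.504×10⁶ m = 1504.4 km.
Altitude h = a − R = 1504.4 − 1087 = 417.41 km.

h_sync ≈ 417.4 km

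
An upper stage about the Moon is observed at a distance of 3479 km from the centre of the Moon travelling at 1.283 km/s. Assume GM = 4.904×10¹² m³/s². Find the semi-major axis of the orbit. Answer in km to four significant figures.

r = 3.479×10⁶ m.
Vis-viva rearranged: 1/a = 2/r − v²/μ = 5.749×10⁻⁷ − 3.357×10⁻⁷ = 2.392×10⁻⁷ m⁻¹.
a = 4.180×10⁶ m = 4180.3 km.

a ≈ 4180 km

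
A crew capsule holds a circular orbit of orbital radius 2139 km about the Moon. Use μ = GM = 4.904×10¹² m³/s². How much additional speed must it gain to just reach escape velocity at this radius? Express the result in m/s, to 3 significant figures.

Δv ≈ 627 m/s

r = 2139 km = 2.139×10⁶ m.
Circular speed v_c = √(μ/r) = 1514 m/s.
Escape speed v_esc = √(2μ/r) = √2 × v_c = 2141 m/s.
Δv = v_esc − v_c = 627.2 m/s.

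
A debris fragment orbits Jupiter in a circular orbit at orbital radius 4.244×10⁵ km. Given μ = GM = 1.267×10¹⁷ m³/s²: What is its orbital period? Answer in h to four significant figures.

T ≈ 42.87 h

r = 4.244×10⁵ km = 4.244×10⁸ m.
Kepler's third law: T = 2π√(r³/μ) = 2π√((4.244×10⁸)³ / 1.267×10¹⁷).
r³/μ = 6.033×10⁸ s², so T = 2π × 2.456×10⁴ = 1.543×10⁵ s.
Converting: 1.543×10⁵ s ÷ 3600 = 42.87 h.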